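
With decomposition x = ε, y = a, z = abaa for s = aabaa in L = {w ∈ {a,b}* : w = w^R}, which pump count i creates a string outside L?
i = 2

xy²z = ε · aa · abaa = aaabaa; aaabaa reversed is aabaaa ≠ aaabaa, so it is not a palindrome and is not in L.
(Other choices also work, e.g. i = 0, 3; only i = 1 is guaranteed to stay in L since xy¹z = s.)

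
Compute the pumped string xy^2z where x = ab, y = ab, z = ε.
ababab

Given x = 'ab', y = 'ab', z = '' and i = 2:

xy^2z = x + y·y·...·y (2 times) + z
       = 'ab' + 'ab'^2 + ''
       = 'ab' + 'abab' + ''
       = 'ababab'

The pumped string is 'ababab' with length 6.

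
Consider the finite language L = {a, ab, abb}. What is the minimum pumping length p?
p = 4

For a finite language L, the pumping lemma holds vacuously if p > max|s| for s ∈ L.

The longest string in L = {a, ab, abb} has length 3.
If p = 4, then no string s ∈ L has |s| ≥ p, so the condition is vacuously true.

The minimum pumping length is p = 4.

Why no smaller p works: for any p ≤ 3, the longest string s ∈ L has |s| = 3 ≥ p, so it would
have to be pumpable; but pumping up (i = 2, 3, ...) produces ever longer strings, which cannot all lie in the
finite language L. So the pumping property fails for every p ≤ 3.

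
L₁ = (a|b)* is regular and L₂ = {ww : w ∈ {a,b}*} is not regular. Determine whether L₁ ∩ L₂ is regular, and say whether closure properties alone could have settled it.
No — L₁ ∩ L₂ is not regular.

(a|b)* is all strings over {a,b}, so L₁ ∩ L₂ = {ww : w ∈ {a,b}*} = L₂ itself, which is not regular (pump s = a^p b a^p b).

Note that the bare facts "L₁ regular, L₂ non-regular" do not settle the question by themselves: the closure of regular languages under ∪, ∩, complement and difference applies only when BOTH operands are regular. With a non-regular operand the result can come out regular or non-regular depending on the specific languages, so one has to work out L₁ ∩ L₂ for this particular pair, as above.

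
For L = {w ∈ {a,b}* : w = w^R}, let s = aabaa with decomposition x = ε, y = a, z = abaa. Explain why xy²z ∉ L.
xy²z = aaabaa ∉ L

Pumping with i = 2 replaces y = a by y² = aa:
- Original: s = xyz = aabaa; aabaa reversed is aabaa, the same string, so it is a palindrome and is in L
- Pumped: xy²z = ε · aa · abaa = aaabaa
- aaabaa reversed is aabaaa ≠ aaabaa, so it is not a palindrome and is not in L

The pumping lemma would require xy²z ∈ L, so this decomposition yields a contradiction.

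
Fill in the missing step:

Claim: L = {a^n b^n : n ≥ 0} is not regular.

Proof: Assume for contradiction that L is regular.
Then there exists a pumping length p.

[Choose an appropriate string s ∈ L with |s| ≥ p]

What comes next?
s = a^p b^p

This string is in L (has equal a's and b's) and has length 2p ≥ p.
Any decomposition xyz with |xy| ≤ p means y consists only of a's,
so pumping will unbalance the counts.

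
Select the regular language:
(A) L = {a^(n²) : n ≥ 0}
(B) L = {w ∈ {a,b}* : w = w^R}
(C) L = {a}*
(C) {a}*

(C) L = {a}* is regular.

This can be recognized by a finite automaton (DFA/NFA).
Regular expressions like {a}* define regular languages.

The other choices are not regular:
- {w ∈ {a,b}* : w = w^R}: After pumping, the string is no longer symmetric
- {a^(n²) : n ≥ 0}: After pumping, length is no longer a perfect square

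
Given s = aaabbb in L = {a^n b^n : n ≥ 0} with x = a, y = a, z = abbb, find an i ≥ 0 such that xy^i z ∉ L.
i = 0

xy⁰z = a · ε · abbb = aabbb; aabbb has 2 a's and 3 b's; 2 ≠ 3, so it is not in L.
(Other choices also work, e.g. i = 2, 3; only i = 1 is guaranteed to stay in L since xy¹z = s.)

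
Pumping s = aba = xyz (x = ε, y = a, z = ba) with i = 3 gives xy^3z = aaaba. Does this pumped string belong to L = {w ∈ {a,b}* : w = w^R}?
No

xy³z = ε · aaa · ba = aaaba.
aaaba reversed is abaaa ≠ aaaba, so it is not a palindrome and is not in L.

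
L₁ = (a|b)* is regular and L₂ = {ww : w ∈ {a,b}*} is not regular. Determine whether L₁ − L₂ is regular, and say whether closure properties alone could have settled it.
No — L₁ − L₂ is not regular.

L₁ − L₂ is the complement of {ww} within {a,b}*. If it were regular, its complement {ww} would be regular as well (regular languages are closed under complement) — contradiction. So L₁ − L₂ is not regular.

Note that the bare facts "L₁ regular, L₂ non-regular" do not settle the question by themselves: the closure of regular languages under ∪, ∩, complement and difference applies only when BOTH operands are regular. With a non-regular operand the result can come out regular or non-regular depending on the specific languages, so one has to work out L₁ − L₂ for this particular pair, as above.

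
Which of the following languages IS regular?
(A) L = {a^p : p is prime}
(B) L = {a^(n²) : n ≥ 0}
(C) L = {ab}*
(C) {ab}*

(C) L = {ab}* is regular.

This can be recognized by a finite automaton (DFA/NFA).
Regular expressions like {ab}* define regular languages.

The other choices are not regular:
- {a^p : p is prime}: After pumping, the length becomes composite
- {a^(n²) : n ≥ 0}: After pumping, length is no longer a perfect square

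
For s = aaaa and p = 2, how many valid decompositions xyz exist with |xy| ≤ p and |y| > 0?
3

For s = 'aaaa' with pumping length p = 2:

Constraints: |xy| ≤ 2, |y| > 0

Valid decompositions (|xy| ≤ p, |y| ≥ 1):
  • x='', y='a', z='aaa'
  • x='a', y='a', z='aa'
  • x='', y='aa', z='aa'

Total count: 3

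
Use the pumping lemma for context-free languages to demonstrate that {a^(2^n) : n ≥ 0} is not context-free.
Assume for contradiction that L is context-free, and let p ≥ 1 be the pumping length given by the pumping lemma for CFLs.
Choose s = a^(2^p). Then s ∈ L and |s| = 2^p ≥ p.
By the CFL pumping lemma, s = uvxyz for some u, v, x, y, z with |vxy| ≤ p, |vy| ≥ 1, and uv^i xy^i z ∈ L for every i ≥ 0.
All symbols are a's, so only lengths matter: let k = |vy|, with 1 ≤ k ≤ |vxy| ≤ p < 2^p.

Take i = 2: |uv²xy²z| = 2^p + k, and 2^p < 2^p + k < 2^p + 2^p = 2^(p+1).
So the length lies strictly between consecutive powers of two and is not a power of 2; uv²xy²z ∉ L.

This contradicts the CFL pumping lemma, which requires uv^i xy^i z ∈ L for all i ≥ 0.
Hence L = {a^(2^n) : n ≥ 0} is not context-free. ∎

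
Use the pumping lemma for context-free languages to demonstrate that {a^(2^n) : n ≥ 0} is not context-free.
Assume for contradiction that L is context-free, and let p ≥ 1 be the pumping length given by the pumping lemma for CFLs.
Choose s = a^(2^p). Then s ∈ L and |s| = 2^p ≥ p.
By the CFL pumping lemma, s = uvxyz for some u, v, x, y, z with |vxy| ≤ p, |vy| ≥ 1, and uv^i xy^i z ∈ L for every i ≥ 0.
All symbols are a's, so only lengths matter: let k = |vy|, with 1 ≤ k ≤ |vxy| ≤ p < 2^p.

Take i = 2: |uv²xy²z| = 2^p + k, and 2^p < 2^p + k < 2^p + 2^p = 2^(p+1).
So the length lies strictly between consecutive powers of two and is not a power of 2; uv²xy²z ∉ L.

This contradicts the CFL pumping lemma, which requires uv^i xy^i z ∈ L for all i ≥ 0.
Hence L = {a^(2^n) : n ≥ 0} is not context-free. ∎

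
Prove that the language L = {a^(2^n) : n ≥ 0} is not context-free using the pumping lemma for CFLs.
Assume for contradiction that L is context-free, and let p ≥ 1 be the pumping length given by the pumping lemma for CFLs.
Choose s = a^(2^p). Then s ∈ L and |s| = 2^p ≥ p.
By the CFL pumping lemma, s = uvxyz for some u, v, x, y, z with |vxy| ≤ p, |vy| ≥ 1, and uv^i xy^i z ∈ L for every i ≥ 0.
All symbols are a's, so only lengths matter: let k = |vy|, with 1 ≤ k ≤ |vxy| ≤ p < 2^p.

Take i = 2: |uv²xy²z| = 2^p + k, and 2^p < 2^p + k < 2^p + 2^p = 2^(p+1).
So the length lies strictly between consecutive powers of two and is not a power of 2; uv²xy²z ∉ L.

This contradicts the CFL pumping lemma, which requires uv^i xy^i z ∈ L for all i ≥ 0.
Hence L = {a^(2^n) : n ≥ 0} is not context-free. ∎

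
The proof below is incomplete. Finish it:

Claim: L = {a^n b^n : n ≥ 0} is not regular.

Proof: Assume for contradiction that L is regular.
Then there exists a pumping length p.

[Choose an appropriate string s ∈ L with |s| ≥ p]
s = a^p b^p

This string is in L (has equal a's and b's) and has length 2p ≥ p.
Any decomposition xyz with |xy| ≤ p means y consists only of a's,
so pumping will unbalance the counts.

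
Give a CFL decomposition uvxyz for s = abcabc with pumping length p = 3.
u='ab', v='c', x='a', y='b', z='c'

For s = abcabc with pumping length p = 3:

One valid decomposition:
- u = 'ab'
- v = 'c'
- x = 'a'
- y = 'b'
- z = 'c'

Verification:
- uvxyz = 'ab' + 'c' + 'a' + 'b' + 'c' = abcabc ✓
- |vxy| = |'cab'| = 3 ≤ 3 ✓
- |vy| = |'cb'| = 2 > 0 ✓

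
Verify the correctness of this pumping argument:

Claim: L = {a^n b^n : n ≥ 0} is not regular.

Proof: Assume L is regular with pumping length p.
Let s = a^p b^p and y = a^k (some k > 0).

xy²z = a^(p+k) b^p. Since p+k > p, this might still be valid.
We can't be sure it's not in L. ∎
The proof is INCORRECT.

Error: The conclusion is wrong.
xy²z = a^(p+k) b^p is definitely NOT in L because the number of a's (p+k) ≠ number of b's (p).
The proof incorrectly doubts what is actually a valid contradiction.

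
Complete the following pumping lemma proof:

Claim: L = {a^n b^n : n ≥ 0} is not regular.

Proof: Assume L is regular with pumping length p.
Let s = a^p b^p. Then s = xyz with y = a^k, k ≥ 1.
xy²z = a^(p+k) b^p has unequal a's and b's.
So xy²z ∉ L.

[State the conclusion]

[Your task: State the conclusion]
This contradicts the pumping lemma for regular languages,
which guarantees xy^i z ∈ L for all i ≥ 0.

Since our assumption that L is regular leads to a contradiction,
we conclude that L = {a^n b^n : n ≥ 0} is NOT regular. ∎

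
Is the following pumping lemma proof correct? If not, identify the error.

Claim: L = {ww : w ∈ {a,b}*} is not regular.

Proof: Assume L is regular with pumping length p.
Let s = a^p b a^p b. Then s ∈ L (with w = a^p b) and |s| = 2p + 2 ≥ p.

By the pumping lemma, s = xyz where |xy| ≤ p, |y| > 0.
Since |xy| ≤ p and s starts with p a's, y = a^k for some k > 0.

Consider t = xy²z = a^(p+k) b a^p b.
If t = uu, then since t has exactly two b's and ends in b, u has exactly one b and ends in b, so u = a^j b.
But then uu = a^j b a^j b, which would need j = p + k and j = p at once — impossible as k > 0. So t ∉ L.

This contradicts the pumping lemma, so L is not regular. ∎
The proof is correct.

This proof is valid because:
1. s = a^p b a^p b is in L and is chosen in terms of p, so |s| ≥ p holds for every p
2. The decomposition analysis is correct: |xy| ≤ p forces y to lie inside the leading a's
3. The contradiction is valid: the argument shows a^(p+k) b a^p b cannot be split into two equal halves
4. The conclusion follows logically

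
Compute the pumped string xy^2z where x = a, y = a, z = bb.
aaabb

Given x = 'a', y = 'a', z = 'bb' and i = 2:

xy^2z = x + y·y·...·y (2 times) + z
       = 'a' + 'a'^2 + 'bb'
       = 'a' + 'aa' + 'bb'
       = 'aaabb'

The pumped string is 'aaabb' with length 5.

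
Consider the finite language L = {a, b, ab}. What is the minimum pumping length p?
p = 3

For a finite language L, the pumping lemma holds vacuously if p > max|s| for s ∈ L.

The longest string in L = {a, b, ab} has length 2.
If p = 3, then no string s ∈ L has |s| ≥ p, so the condition is vacuously true.

The minimum pumping length is p = 3.

Why no smaller p works: for any p ≤ 2, the longest string s ∈ L has |s| = 2 ≥ p, so it would
have to be pumpable; but pumping up (i = 2, 3, ...) produces ever longer strings, which cannot all lie in the
finite language L. So the pumping property fails for every p ≤ 2.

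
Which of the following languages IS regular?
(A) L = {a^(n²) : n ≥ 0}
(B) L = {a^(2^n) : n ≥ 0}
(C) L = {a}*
(C) {a}*

(C) L = {a}* is regular.

This can be recognized by a finite automaton (DFA/NFA).
Regular expressions like {a}* define regular languages.

The other choices are not regular:
- {a^(n²) : n ≥ 0}: After pumping, length is no longer a perfect square
- {a^(2^n) : n ≥ 0}: After pumping, length is no longer a power of 2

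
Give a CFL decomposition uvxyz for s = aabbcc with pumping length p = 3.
u='aa', v='b', x='b', y='c', z='c'

For s = aabbcc with pumping length p = 3:

One valid decomposition:
- u = 'aa'
- v = 'b'
- x = 'b'
- y = 'c'
- z = 'c'

Verification:
- uvxyz = 'aa' + 'b' + 'b' + 'c' + 'c' = aabbcc ✓
- |vxy| = |'bbc'| = 3 ≤ 3 ✓
- |vy| = |'bc'| = 2 > 0 ✓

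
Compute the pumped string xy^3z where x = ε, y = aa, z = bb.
aaaaaabb

Given x = '', y = 'aa', z = 'bb' and i = 3:

xy^3z = x + y·y·...·y (3 times) + z
       = '' + 'aa'^3 + 'bb'
       = '' + 'aaaaaa' + 'bb'
       = 'aaaaaabb'

The pumped string is 'aaaaaabb' with length 8.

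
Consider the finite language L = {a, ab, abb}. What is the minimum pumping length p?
p = 4

For a finite language L, the pumping lemma holds vacuously if p > max|s| for s ∈ L.

The longest string in L = {a, ab, abb} has length 3.
If p = 4, then no string s ∈ L has |s| ≥ p, so the condition is vacuously true.

The minimum pumping length is p = 4.

Why no smaller p works: for any p ≤ 3, the longest string s ∈ L has |s| = 3 ≥ p, so it would
have to be pumpable; but pumping up (i = 2, 3, ...) produces ever longer strings, which cannot all lie in the
finite language L. So the pumping property fails for every p ≤ 3.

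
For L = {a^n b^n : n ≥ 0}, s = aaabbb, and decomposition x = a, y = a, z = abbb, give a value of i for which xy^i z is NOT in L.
i = 2

xy²z = a · aa · abbb = aaaabbb; aaaabbb has 4 a's and 3 b's; 4 ≠ 3, so it is not in L.
(Other choices also work, e.g. i = 0, 3; only i = 1 is guaranteed to stay in L since xy¹z = s.)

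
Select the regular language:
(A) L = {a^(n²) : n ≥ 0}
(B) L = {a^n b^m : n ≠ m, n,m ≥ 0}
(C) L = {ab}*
(C) {ab}*

(C) L = {ab}* is regular.

This can be recognized by a finite automaton (DFA/NFA).
Regular expressions like {ab}* define regular languages.

The other choices are not regular:
- {a^(n²) : n ≥ 0}: After pumping, length is no longer a perfect square
- {a^n b^m : n ≠ m, n,m ≥ 0}: After pumping a's, we can make n = m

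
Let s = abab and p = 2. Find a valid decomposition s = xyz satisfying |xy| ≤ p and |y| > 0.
x = '', y = 'ab', z = 'ab'

For s = abab and p = 2, one valid decomposition is:
- x = '' (length 0)
- y = 'ab' (length 2)
- z = 'ab' (length 2)

Verification:
- xyz = '' + 'ab' + 'ab' = abab ✓
- |xy| = 2 ≤ 2 ✓
- |y| = 2 > 0 ✓

All pumping lemma constraints are satisfied.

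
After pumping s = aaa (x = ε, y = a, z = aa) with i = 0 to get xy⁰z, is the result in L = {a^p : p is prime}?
Yes

xy⁰z = ε · ε · aa = aa.
aa has length 2, which is prime, so it is in L.
(A single pumped string landing in L is not a contradiction by itself; a non-regularity proof needs some i for which xy^i z ∉ L, for every admissible decomposition.)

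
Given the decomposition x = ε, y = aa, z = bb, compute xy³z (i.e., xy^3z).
aaaaaabb

Given x = '', y = 'aa', z = 'bb' and i = 3:

xy^3z = x + y·y·...·y (3 times) + z
       = '' + 'aa'^3 + 'bb'
       = '' + 'aaaaaa' + 'bb'
       = 'aaaaaabb'

The pumped string is 'aaaaaabb' with length 8.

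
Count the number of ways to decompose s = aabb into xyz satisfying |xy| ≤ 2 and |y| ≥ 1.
3

For s = 'aabb' with pumping length p = 2:

Constraints: |xy| ≤ 2, |y| > 0

Valid decompositions (|xy| ≤ p, |y| ≥ 1):
  • x='', y='a', z='abb'
  • x='a', y='a', z='bb'
  • x='', y='aa', z='bb'

Total count: 3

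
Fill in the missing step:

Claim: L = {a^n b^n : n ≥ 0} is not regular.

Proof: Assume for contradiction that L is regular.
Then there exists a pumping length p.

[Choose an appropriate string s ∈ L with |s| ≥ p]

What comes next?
s = a^p b^p

This string is in L (has equal a's and b's) and has length 2p ≥ p.
Any decomposition xyz with |xy| ≤ p means y consists only of a's,
so pumping will unbalance the counts.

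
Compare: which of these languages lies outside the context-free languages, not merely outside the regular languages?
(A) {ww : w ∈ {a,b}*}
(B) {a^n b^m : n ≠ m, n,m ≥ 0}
(A) {ww : w ∈ {a,b}*}

(A) {ww : w ∈ {a,b}*} requires the CFL pumping lemma.

- {a^n b^m : n ≠ m, n,m ≥ 0} is context-free (but not regular)
  • Can be shown non-regular with the regular pumping lemma
  • After pumping a's, we can make n = m

- {ww : w ∈ {a,b}*} is NOT context-free
  • Requires the CFL pumping lemma to prove
  • Cannot verify equality of two arbitrary substrings

The CFL pumping lemma is "stronger" in that it can prove non-membership
in the larger class of context-free languages.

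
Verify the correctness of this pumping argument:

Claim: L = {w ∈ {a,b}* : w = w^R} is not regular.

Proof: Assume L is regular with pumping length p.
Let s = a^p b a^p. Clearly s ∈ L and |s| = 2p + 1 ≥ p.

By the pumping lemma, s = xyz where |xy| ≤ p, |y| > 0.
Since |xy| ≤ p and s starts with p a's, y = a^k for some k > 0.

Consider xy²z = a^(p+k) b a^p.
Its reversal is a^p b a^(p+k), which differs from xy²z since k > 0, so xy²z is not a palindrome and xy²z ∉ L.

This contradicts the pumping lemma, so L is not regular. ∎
The proof is correct.

This proof is valid because:
1. s = a^p b a^p is in L and is chosen in terms of p, so |s| ≥ p holds for every p
2. The decomposition analysis is correct: |xy| ≤ p forces y to lie inside the leading a's
3. The contradiction is valid: a^(p+k) b a^p has more a's before the b than after it, so it is not a palindrome
4. The conclusion follows logically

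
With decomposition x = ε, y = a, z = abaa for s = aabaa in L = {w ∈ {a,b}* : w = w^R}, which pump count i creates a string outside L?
i = 0

xy⁰z = ε · ε · abaa = abaa; abaa reversed is aaba ≠ abaa, so it is not a palindrome and is not in L.
(Other choices also work, e.g. i = 2, 3; only i = 1 is guaranteed to stay in L since xy¹z = s.)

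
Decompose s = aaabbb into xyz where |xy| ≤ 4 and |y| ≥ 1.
x = '', y = 'aaab', z = 'bb'

For s = aaabbb and p = 4, one valid decomposition is:
- x = '' (length 0)
- y = 'aaab' (length 4)
- z = 'bb' (length 2)

Verification:
- xyz = '' + 'aaab' + 'bb' = aaabbb ✓
- |xy| = 4 ≤ 4 ✓
- |y| = 4 > 0 ✓

All pumping lemma constraints are satisfied.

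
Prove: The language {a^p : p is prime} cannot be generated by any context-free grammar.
Assume for contradiction that L is context-free, and let p ≥ 1 be the pumping length given by the pumping lemma for CFLs.
Choose a prime q with q ≥ p and let s = a^q. Then s ∈ L and |s| = q ≥ p.
By the CFL pumping lemma, s = uvxyz for some u, v, x, y, z with |vxy| ≤ p, |vy| ≥ 1, and uv^i xy^i z ∈ L for every i ≥ 0.
All symbols are a's, so only lengths matter: let k = |vy|, with 1 ≤ k ≤ p. Then |uv^i xy^i z| = q + (i − 1)k.

Take i = q + 1: the length is q + qk = q(k + 1).
Both factors satisfy q ≥ 2 and k + 1 ≥ 2, so q(k + 1) is composite and uv^(q+1) xy^(q+1) z ∉ L.

This contradicts the CFL pumping lemma, which requires uv^i xy^i z ∈ L for all i ≥ 0.
Hence L = {a^p : p is prime} is not context-free. ∎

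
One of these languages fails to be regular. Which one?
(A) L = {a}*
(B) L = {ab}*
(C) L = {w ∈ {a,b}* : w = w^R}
(C) {w ∈ {a,b}* : w = w^R}

(C) L = {w ∈ {a,b}* : w = w^R} is NOT regular.

The pumping lemma can be used to prove this:
After pumping, the string is no longer symmetric

The other languages are regular because they can be recognized by finite automata.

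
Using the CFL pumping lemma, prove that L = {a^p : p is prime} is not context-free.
Assume for contradiction that L is context-free, and let p ≥ 1 be the pumping length given by the pumping lemma for CFLs.
Choose a prime q with q ≥ p and let s = a^q. Then s ∈ L and |s| = q ≥ p.
By the CFL pumping lemma, s = uvxyz for some u, v, x, y, z with |vxy| ≤ p, |vy| ≥ 1, and uv^i xy^i z ∈ L for every i ≥ 0.
All symbols are a's, so only lengths matter: let k = |vy|, with 1 ≤ k ≤ p. Then |uv^i xy^i z| = q + (i − 1)k.

Take i = q + 1: the length is q + qk = q(k + 1).
Both factors satisfy q ≥ 2 and k + 1 ≥ 2, so q(k + 1) is composite and uv^(q+1) xy^(q+1) z ∉ L.

This contradicts the CFL pumping lemma, which requires uv^i xy^i z ∈ L for all i ≥ 0.
Hence L = {a^p : p is prime} is not context-free. ∎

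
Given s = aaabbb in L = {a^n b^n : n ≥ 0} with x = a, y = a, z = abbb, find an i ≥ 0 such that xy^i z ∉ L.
i = 2

xy²z = a · aa · abbb = aaaabbb; aaaabbb has 4 a's and 3 b's; 4 ≠ 3, so it is not in L.
(Other choices also work, e.g. i = 0, 3; only i = 1 is guaranteed to stay in L since xy¹z = s.)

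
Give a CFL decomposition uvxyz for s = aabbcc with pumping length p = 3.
u='aa', v='b', x='b', y='c', z='c'

For s = aabbcc with pumping length p = 3:

One valid decomposition:
- u = 'aa'
- v = 'b'
- x = 'b'
- y = 'c'
- z = 'c'

Verification:
- uvxyz = 'aa' + 'b' + 'b' + 'c' + 'c' = aabbcc ✓
- |vxy| = |'bbc'| = 3 ≤ 3 ✓
- |vy| = |'bc'| = 2 > 0 ✓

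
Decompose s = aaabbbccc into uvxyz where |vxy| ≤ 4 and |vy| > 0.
u='aa', v='a', x='bb', y='b', z='ccc'

For s = aaabbbccc with pumping length p = 4:

One valid decomposition:
- u = 'aa'
- v = 'a'
- x = 'bb'
- y = 'b'
- z = 'ccc'

Verification:
- uvxyz = 'aa' + 'a' + 'bb' + 'b' + 'ccc' = aaabbbccc ✓
- |vxy| = |'abbb'| = 4 ≤ 4 ✓
- |vy| = |'ab'| = 2 > 0 ✓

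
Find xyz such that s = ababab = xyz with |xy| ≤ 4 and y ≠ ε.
x = '', y = 'ab', z = 'abab'

For s = ababab and p = 4, one valid decomposition is:
- x = '' (length 0)
- y = 'ab' (length 2)
- z = 'abab' (length 4)

Verification:
- xyz = '' + 'ab' + 'abab' = ababab ✓
- |xy| = 2 ≤ 4 ✓
- |y| = 2 > 0 ✓

All pumping lemma constraints are satisfied.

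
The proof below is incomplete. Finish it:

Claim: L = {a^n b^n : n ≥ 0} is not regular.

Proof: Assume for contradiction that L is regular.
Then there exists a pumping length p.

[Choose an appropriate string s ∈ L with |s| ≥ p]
s = a^p b^p

This string is in L (has equal a's and b's) and has length 2p ≥ p.
Any decomposition xyz with |xy| ≤ p means y consists only of a's,
so pumping will unbalance the counts.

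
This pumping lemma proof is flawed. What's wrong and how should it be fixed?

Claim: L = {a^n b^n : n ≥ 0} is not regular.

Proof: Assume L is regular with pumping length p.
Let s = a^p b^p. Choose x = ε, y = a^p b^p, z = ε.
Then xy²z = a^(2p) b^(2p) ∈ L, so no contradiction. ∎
Error: The decomposition violates |xy| ≤ p. With y = a^p b^p, |xy| = |y| = 2p > p. (The proof also miscomputes xy²z, which would be a^p b^p a^p b^p rather than a^(2p) b^(2p), and it wrongly treats one harmless decomposition as settling the matter — the prover does not get to choose the decomposition.)

Correction: The pumping lemma requires |xy| ≤ p, and the argument must handle every decomposition satisfying |xy| ≤ p, |y| ≥ 1. Since s starts with p a's, any such y consists only of a's, say y = a^k with k ≥ 1. Then xy²z = a^(p+k) b^p has unequal numbers of a's and b's, so xy²z ∉ L — the required contradiction.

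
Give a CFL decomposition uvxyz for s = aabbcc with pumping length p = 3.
u='aa', v='b', x='b', y='c', z='c'

For s = aabbcc with pumping length p = 3:

One valid decomposition:
- u = 'aa'
- v = 'b'
- x = 'b'
- y = 'c'
- z = 'c'

Verification:
- uvxyz = 'aa' + 'b' + 'b' + 'c' + 'c' = aabbcc ✓
- |vxy| = |'bbc'| = 3 ≤ 3 ✓
- |vy| = |'bc'| = 2 > 0 ✓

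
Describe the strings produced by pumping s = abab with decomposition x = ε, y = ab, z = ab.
{xy^i z : i ≥ 0} = {(ab)^(i+1) : i ≥ 0} = {ab, abab, ababab, ...}

With x = ε, y = ab, z = ab: Pumping 'ab' gives strings of alternating a's and b's.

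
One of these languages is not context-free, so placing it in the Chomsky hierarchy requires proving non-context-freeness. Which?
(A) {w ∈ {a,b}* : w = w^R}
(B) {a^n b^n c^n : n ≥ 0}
(B) {a^n b^n c^n : n ≥ 0}

(B) {a^n b^n c^n : n ≥ 0} requires the CFL pumping lemma.

- {w ∈ {a,b}* : w = w^R} is context-free (but not regular)
  • Can be shown non-regular with the regular pumping lemma
  • After pumping, the string is no longer symmetric

- {a^n b^n c^n : n ≥ 0} is NOT context-free
  • Requires the CFL pumping lemma to prove
  • Cannot maintain three equal counts simultaneously

The CFL pumping lemma is "stronger" in that it can prove non-membership
in the larger class of context-free languages.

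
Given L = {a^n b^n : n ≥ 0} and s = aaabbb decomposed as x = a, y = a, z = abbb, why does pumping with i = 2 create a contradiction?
xy²z = aaaabbb ∉ L

Pumping with i = 2 replaces y = a by y² = aa:
- Original: s = xyz = aaabbb; aaabbb = a^3 b^3 has equal counts (3 = 3), so it is in L
- Pumped: xy²z = a · aa · abbb = aaaabbb
- aaaabbb has 4 a's and 3 b's; 4 ≠ 3, so it is not in L

The pumping lemma would require xy²z ∈ L, so this decomposition yields a contradiction.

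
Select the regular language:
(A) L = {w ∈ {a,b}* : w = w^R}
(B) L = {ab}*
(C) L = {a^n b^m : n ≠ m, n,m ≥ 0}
(B) {ab}*

(B) L = {ab}* is regular.

This can be recognized by a finite automaton (DFA/NFA).
Regular expressions like {ab}* define regular languages.

The other choices are not regular:
- {w ∈ {a,b}* : w = w^R}: After pumping, the string is no longer symmetric
- {a^n b^m : n ≠ m, n,m ≥ 0}: After pumping a's, we can make n = m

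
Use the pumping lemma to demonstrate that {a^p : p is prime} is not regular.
Assume for contradiction that L is regular, and let p ≥ 1 be the pumping length given by the pumping lemma.
Choose a prime q with q ≥ p (one exists because there are infinitely many primes) and let s = a^q. Then s ∈ L and |s| = q ≥ p.
By the pumping lemma, s = xyz for some x, y, z with |xy| ≤ p, |y| ≥ 1, and xy^i z ∈ L for every i ≥ 0.
Here y = a^k for some k with 1 ≤ k ≤ p, and xy^i z = a^(q + (i − 1)k) for every i ≥ 0.

Take i = q + 1: |xy^(q+1) z| = q + qk = q(k + 1).
Both factors satisfy q ≥ 2 and k + 1 ≥ 2, so q(k + 1) is composite, and xy^(q+1) z ∉ L.

This contradicts the pumping lemma, which requires xy^i z ∈ L for all i ≥ 0.
Hence L = {a^p : p is prime} is not regular. ∎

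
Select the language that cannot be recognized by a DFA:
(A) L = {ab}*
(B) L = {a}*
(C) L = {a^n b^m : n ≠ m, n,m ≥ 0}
(C) {a^n b^m : n ≠ m, n,m ≥ 0}

(C) L = {a^n b^m : n ≠ m, n,m ≥ 0} is NOT regular.

The pumping lemma can be used to prove this:
After pumping a's, we can make n = m

The other languages are regular because they can be recognized by finite automata.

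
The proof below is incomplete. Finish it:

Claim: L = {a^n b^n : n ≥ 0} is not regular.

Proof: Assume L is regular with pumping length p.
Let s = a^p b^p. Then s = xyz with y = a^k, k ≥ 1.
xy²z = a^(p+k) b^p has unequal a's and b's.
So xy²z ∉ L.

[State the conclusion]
This contradicts the pumping lemma for regular languages,
which guarantees xy^i z ∈ L for all i ≥ 0.

Since our assumption that L is regular leads to a contradiction,
we conclude that L = {a^n b^n : n ≥ 0} is NOT regular. ∎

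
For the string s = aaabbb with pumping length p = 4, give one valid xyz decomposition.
x = '', y = 'aaa', z = 'bbb'

For s = aaabbb and p = 4, one valid decomposition is:
- x = '' (length 0)
- y = 'aaa' (length 3)
- z = 'bbb' (length 3)

Verification:
- xyz = '' + 'aaa' + 'bbb' = aaabbb ✓
- |xy| = 3 ≤ 4 ✓
- |y| = 3 > 0 ✓

All pumping lemma constraints are satisfied.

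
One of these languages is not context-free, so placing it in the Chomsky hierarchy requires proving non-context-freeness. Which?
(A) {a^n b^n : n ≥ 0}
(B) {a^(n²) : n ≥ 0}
(B) {a^(n²) : n ≥ 0}

(B) {a^(n²) : n ≥ 0} requires the CFL pumping lemma.

- {a^n b^n : n ≥ 0} is context-free (but not regular)
  • Can be shown non-regular with the regular pumping lemma
  • After pumping, the number of a's and b's become unequal

- {a^(n²) : n ≥ 0} is NOT context-free
  • Requires the CFL pumping lemma to prove
  • Gaps between squares grow unboundedly

The CFL pumping lemma is "stronger" in that it can prove non-membership
in the larger class of context-free languages.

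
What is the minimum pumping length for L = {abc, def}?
p = 4

For a finite language L, the pumping lemma holds vacuously if p > max|s| for s ∈ L.

The longest string in L = {abc, def} has length 3.
If p = 4, then no string s ∈ L has |s| ≥ p, so the condition is vacuously true.

The minimum pumping length is p = 4.

Why no smaller p works: for any p ≤ 3, the longest string s ∈ L has |s| = 3 ≥ p, so it would
have to be pumpable; but pumping up (i = 2, 3, ...) produces ever longer strings, which cannot all lie in the
finite language L. So the pumping property fails for every p ≤ 3.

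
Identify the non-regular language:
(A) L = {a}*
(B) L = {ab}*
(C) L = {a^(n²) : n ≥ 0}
(C) {a^(n²) : n ≥ 0}

(C) L = {a^(n²) : n ≥ 0} is NOT regular.

The pumping lemma can be used to prove this:
After pumping, length is no longer a perfect square

The other languages are regular because they can be recognized by finite automata.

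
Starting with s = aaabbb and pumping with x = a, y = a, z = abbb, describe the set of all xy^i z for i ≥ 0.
{xy^i z : i ≥ 0} = {a^(2+i) b^3 : i ≥ 0} = {aabbb, aaabbb, aaaabbb, ...}

With x = a, y = a, z = abbb: Starting with aaabbb and pumping the second 'a', we get strings with 2+i a's followed by 3 b's for i = 0, 1, 2, ...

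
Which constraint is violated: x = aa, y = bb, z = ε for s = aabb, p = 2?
Violated: |xy| ≤ p

The decomposition x = aa, y = bb, z = ε for s = aabb with p = 2
violates the constraint: |xy| ≤ p

|xy| = |aabb| = 4 > 2 = p. The decomposition puts too many characters in xy.

Pumping lemma constraints:
1. xyz = s (decomposition is valid)
2. |xy| ≤ p
3. |y| > 0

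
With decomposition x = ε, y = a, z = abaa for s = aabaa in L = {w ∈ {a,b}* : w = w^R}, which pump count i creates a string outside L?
i = 0

xy⁰z = ε · ε · abaa = abaa; abaa reversed is aaba ≠ abaa, so it is not a palindrome and is not in L.
(Other choices also work, e.g. i = 2, 3; only i = 1 is guaranteed to stay in L since xy¹z = s.)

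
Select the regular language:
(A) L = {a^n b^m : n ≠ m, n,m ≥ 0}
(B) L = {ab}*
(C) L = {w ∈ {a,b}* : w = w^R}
(B) {ab}*

(B) L = {ab}* is regular.

This can be recognized by a finite automaton (DFA/NFA).
Regular expressions like {ab}* define regular languages.

The other choices are not regular:
- {w ∈ {a,b}* : w = w^R}: After pumping, the string is no longer symmetric
- {a^n b^m : n ≠ m, n,m ≥ 0}: After pumping a's, we can make n = m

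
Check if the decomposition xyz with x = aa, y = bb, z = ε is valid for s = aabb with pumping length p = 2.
Violated: |xy| ≤ p

The decomposition x = aa, y = bb, z = ε for s = aabb with p = 2
violates the constraint: |xy| ≤ p

|xy| = |aabb| = 4 > 2 = p. The decomposition puts too many characters in xy.

Pumping lemma constraints:
1. xyz = s (decomposition is valid)
2. |xy| ≤ p
3. |y| > 0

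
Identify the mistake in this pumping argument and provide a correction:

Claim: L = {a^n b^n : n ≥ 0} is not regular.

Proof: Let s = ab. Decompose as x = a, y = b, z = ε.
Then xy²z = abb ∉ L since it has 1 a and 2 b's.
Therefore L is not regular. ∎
Error: The string s = ab might be shorter than the pumping length p.

Correction: Choose s = a^p b^p to ensure |s| ≥ p. Also, the decomposition is wrong: with |xy| ≤ p, y cannot include b's when s starts with p a's.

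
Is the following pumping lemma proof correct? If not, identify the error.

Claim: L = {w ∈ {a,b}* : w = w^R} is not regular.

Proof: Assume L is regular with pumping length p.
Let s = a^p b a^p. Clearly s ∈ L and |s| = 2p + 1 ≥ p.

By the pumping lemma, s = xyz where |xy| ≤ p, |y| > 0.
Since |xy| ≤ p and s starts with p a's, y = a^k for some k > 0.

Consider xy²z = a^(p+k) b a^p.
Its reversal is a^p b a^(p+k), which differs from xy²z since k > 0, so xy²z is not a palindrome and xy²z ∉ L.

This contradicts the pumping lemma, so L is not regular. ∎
The proof is correct.

This proof is valid because:
1. s = a^p b a^p is in L and is chosen in terms of p, so |s| ≥ p holds for every p
2. The decomposition analysis is correct: |xy| ≤ p forces y to lie inside the leading a's
3. The contradiction is valid: a^(p+k) b a^p has more a's before the b than after it, so it is not a palindrome
4. The conclusion follows logically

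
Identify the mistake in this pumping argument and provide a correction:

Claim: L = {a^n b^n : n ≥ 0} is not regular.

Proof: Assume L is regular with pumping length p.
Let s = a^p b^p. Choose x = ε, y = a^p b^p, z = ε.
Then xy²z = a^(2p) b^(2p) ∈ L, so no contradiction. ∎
Error: The decomposition violates |xy| ≤ p. With y = a^p b^p, |xy| = |y| = 2p > p. (The proof also miscomputes xy²z, which would be a^p b^p a^p b^p rather than a^(2p) b^(2p), and it wrongly treats one harmless decomposition as settling the matter — the prover does not get to choose the decomposition.)

Correction: The pumping lemma requires |xy| ≤ p, and the argument must handle every decomposition satisfying |xy| ≤ p, |y| ≥ 1. Since s starts with p a's, any such y consists only of a's, say y = a^k with k ≥ 1. Then xy²z = a^(p+k) b^p has unequal numbers of a's and b's, so xy²z ∉ L — the required contradiction.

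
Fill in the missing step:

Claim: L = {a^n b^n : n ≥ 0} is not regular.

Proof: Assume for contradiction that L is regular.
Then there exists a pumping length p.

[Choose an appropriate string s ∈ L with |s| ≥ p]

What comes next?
s = a^p b^p

This string is in L (has equal a's and b's) and has length 2p ≥ p.
Any decomposition xyz with |xy| ≤ p means y consists only of a's,
so pumping will unbalance the counts.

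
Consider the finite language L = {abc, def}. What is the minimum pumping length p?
p = 4

For a finite language L, the pumping lemma holds vacuously if p > max|s| for s ∈ L.

The longest string in L = {abc, def} has length 3.
If p = 4, then no string s ∈ L has |s| ≥ p, so the condition is vacuously true.

The minimum pumping length is p = 4.

Why no smaller p works: for any p ≤ 3, the longest string s ∈ L has |s| = 3 ≥ p, so it would
have to be pumpable; but pumping up (i = 2, 3, ...) produces ever longer strings, which cannot all lie in the
finite language L. So the pumping property fails for every p ≤ 3.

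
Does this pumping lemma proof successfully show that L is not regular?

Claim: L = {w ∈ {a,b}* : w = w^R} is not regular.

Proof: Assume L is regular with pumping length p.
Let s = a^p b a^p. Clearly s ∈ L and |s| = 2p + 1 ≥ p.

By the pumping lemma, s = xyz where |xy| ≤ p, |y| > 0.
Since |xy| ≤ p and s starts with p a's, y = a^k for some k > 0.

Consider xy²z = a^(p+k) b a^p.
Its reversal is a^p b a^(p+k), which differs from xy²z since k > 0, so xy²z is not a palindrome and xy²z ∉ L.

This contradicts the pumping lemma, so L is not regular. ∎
The proof is correct.

This proof is valid because:
1. s = a^p b a^p is in L and is chosen in terms of p, so |s| ≥ p holds for every p
2. The decomposition analysis is correct: |xy| ≤ p forces y to lie inside the leading a's
3. The contradiction is valid: a^(p+k) b a^p has more a's before the b than after it, so it is not a palindrome
4. The conclusion follows logically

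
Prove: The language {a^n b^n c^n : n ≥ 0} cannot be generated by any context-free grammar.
Assume for contradiction that L is context-free, and let p ≥ 1 be the pumping length given by the pumping lemma for CFLs.
Choose s = a^p b^p c^p. Then s ∈ L and |s| = 3p ≥ p.
By the CFL pumping lemma, s = uvxyz for some u, v, x, y, z with |vxy| ≤ p, |vy| ≥ 1, and uv^i xy^i z ∈ L for every i ≥ 0.

Because |vxy| ≤ p, the window vxy cannot contain both an a and a c: any substring of s containing both must include the entire block b^p plus at least one a and one c, so it has length ≥ p + 2 > p.
Hence at least one of the letters a, c does not occur in vy at all.

Take i = 0: the string uxz is obtained from s by deleting |vy| ≥ 1 symbols, so |uxz| = 3p − |vy| < 3p.
But the letter (a or c) that does not occur in vy still occurs exactly p times in uxz. Every string of L with exactly p copies of some letter is a^p b^p c^p, of length 3p. Since |uxz| < 3p, uxz ∉ L.

This contradicts the CFL pumping lemma, which requires uv^i xy^i z ∈ L for all i ≥ 0.
Hence L = {a^n b^n c^n : n ≥ 0} is not context-free. ∎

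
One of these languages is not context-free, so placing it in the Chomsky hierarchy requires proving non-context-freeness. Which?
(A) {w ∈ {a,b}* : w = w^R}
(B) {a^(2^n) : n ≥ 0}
(B) {a^(2^n) : n ≥ 0}

(B) {a^(2^n) : n ≥ 0} requires the CFL pumping lemma.

- {w ∈ {a,b}* : w = w^R} is context-free (but not regular)
  • Can be shown non-regular with the regular pumping lemma
  • After pumping, the string is no longer symmetric

- {a^(2^n) : n ≥ 0} is NOT context-free
  • Requires the CFL pumping lemma to prove
  • Gaps between powers of 2 grow exponentially

The CFL pumping lemma is "stronger" in that it can prove non-membership
in the larger class of context-free languages.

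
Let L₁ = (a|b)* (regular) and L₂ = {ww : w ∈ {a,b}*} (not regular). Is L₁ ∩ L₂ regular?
No — L₁ ∩ L₂ is not regular.

(a|b)* is all strings over {a,b}, so L₁ ∩ L₂ = {ww : w ∈ {a,b}*} = L₂ itself, which is not regular (pump s = a^p b a^p b).

Note that the bare facts "L₁ regular, L₂ non-regular" do not settle the question by themselves: the closure of regular languages under ∪, ∩, complement and difference applies only when BOTH operands are regular. With a non-regular operand the result can come out regular or non-regular depending on the specific languages, so one has to work out L₁ ∩ L₂ for this particular pair, as above.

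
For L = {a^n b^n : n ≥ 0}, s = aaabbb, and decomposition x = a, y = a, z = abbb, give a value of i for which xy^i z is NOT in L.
i = 3

xy³z = a · aaa · abbb = aaaaabbb; aaaaabbb has 5 a's and 3 b's; 5 ≠ 3, so it is not in L.
(Other choices also work, e.g. i = 0, 2; only i = 1 is guaranteed to stay in L since xy¹z = s.)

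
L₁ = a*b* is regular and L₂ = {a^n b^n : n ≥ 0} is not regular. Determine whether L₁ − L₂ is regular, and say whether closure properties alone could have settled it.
No — L₁ − L₂ is not regular.

a*b* − {a^n b^n} = {a^n b^m : n ≠ m}. If this were regular, then its complement intersected with a*b*, namely {a^n b^n : n ≥ 0}, would be regular too (closure under complement and intersection) — contradiction. So L₁ − L₂ is not regular.

Note that the bare facts "L₁ regular, L₂ non-regular" do not settle the question by themselves: the closure of regular languages under ∪, ∩, complement and difference applies only when BOTH operands are regular. With a non-regular operand the result can come out regular or non-regular depending on the specific languages, so one has to work out L₁ − L₂ for this particular pair, as above.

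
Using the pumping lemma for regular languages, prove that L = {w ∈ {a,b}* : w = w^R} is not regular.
Assume for contradiction that L is regular, and let p ≥ 1 be the pumping length given by the pumping lemma.
Choose s = a^p b a^p. Then s ∈ L (it reads the same in both directions) and |s| = 2p + 1 ≥ p.
By the pumping lemma, s = xyz for some x, y, z with |xy| ≤ p, |y| ≥ 1, and xy^i z ∈ L for every i ≥ 0.
Since |xy| ≤ p and the first p symbols of s are all a's, y = a^k for some k with 1 ≤ k ≤ p.

Take i = 2: xy²z = a^(p + k) b a^p.
Its reversal is a^p b a^(p + k). These differ because the block of a's before the unique b has length p + k in one and p in the other, and p + k ≠ p since k ≥ 1. So xy²z is not a palindrome, i.e. xy²z ∉ L.

This contradicts the pumping lemma, which requires xy^i z ∈ L for all i ≥ 0.
Hence L = {w ∈ {a,b}* : w = w^R} is not regular. ∎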